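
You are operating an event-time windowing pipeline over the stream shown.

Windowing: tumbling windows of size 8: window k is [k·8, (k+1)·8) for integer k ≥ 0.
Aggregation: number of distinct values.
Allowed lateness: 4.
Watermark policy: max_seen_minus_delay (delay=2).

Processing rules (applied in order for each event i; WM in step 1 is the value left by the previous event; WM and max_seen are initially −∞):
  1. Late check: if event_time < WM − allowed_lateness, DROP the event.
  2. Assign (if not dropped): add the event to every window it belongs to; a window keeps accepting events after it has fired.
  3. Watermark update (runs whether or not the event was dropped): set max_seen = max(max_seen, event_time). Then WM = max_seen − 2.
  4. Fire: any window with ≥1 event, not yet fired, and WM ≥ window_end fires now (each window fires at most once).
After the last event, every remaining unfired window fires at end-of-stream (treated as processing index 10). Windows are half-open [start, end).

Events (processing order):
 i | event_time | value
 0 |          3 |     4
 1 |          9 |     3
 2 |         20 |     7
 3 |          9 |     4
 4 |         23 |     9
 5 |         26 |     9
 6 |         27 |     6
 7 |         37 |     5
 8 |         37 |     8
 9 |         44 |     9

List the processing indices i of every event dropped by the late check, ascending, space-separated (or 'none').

i=0 t=3 v=4: → [0,8); WM=1
i=1 t=9 v=3: → [8,16); WM=7
i=2 t=20 v=7: → [16,24); WM=18; [0,8) fires=1 [8,16) fires=1
i=3 t=9 v=4: DROP (t<18-4); WM=18
i=4 t=23 v=9: → [16,24); WM=21
i=5 t=26 v=9: → [24,32); WM=24; [16,24) fires=2
i=6 t=27 v=6: → [24,32); WM=25
i=7 t=37 v=5: → [32,40); WM=35; [24,32) fires=2
i=8 t=37 v=8: → [32,40); WM=35
i=9 t=44 v=9: → [40,48); WM=42; [32,40) fires=2

3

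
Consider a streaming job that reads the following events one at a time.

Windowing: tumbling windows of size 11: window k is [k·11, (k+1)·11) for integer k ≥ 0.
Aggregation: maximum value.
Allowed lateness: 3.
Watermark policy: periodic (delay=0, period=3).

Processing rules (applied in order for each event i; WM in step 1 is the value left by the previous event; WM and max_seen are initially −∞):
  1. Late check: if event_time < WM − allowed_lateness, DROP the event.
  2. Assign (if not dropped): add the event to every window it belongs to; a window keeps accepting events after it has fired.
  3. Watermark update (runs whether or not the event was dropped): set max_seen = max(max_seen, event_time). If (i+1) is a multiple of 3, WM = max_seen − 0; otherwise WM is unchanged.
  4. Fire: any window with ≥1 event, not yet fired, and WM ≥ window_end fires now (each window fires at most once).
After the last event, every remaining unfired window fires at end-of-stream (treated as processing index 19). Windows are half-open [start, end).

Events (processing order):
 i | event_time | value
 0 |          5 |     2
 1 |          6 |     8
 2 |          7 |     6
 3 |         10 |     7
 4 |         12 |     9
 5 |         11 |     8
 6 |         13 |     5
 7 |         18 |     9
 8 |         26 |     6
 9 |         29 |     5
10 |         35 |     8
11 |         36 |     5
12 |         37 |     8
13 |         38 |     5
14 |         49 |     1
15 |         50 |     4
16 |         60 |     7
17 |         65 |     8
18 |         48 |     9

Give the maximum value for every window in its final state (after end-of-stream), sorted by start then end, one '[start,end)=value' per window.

[0,11)=8 [11,22)=9 [22,33)=6 [33,44)=8 [44,55)=4 [55,66)=8

i=0 t=5 v=2: → [0,11); WM=−∞
i=1 t=6 v=8: → [0,11); WM=−∞
i=2 t=7 v=6: → [0,11); WM=7
i=3 t=10 v=7: → [0,11); WM=7
i=4 t=12 v=9: → [11,22); WM=7
i=5 t=11 v=8: → [11,22); WM=12; [0,11) fires=8
i=6 t=13 v=5: → [11,22); WM=12
i=7 t=18 v=9: → [11,22); WM=12
i=8 t=26 v=6: → [22,33); WM=26; [11,22) fires=9
i=9 t=29 v=5: → [22,33); WM=26
i=10 t=35 v=8: → [33,44); WM=26
i=11 t=36 v=5: → [33,44); WM=36; [22,33) fires=6
i=12 t=37 v=8: → [33,44); WM=36
i=13 t=38 v=5: → [33,44); WM=36
i=14 t=49 v=1: → [44,55); WM=49; [33,44) fires=8
i=15 t=50 v=4: → [44,55); WM=49
i=16 t=60 v=7: → [55,66); WM=49
i=17 t=65 v=8: → [55,66); WM=65; [44,55) fires=4
i=18 t=48 v=9: DROP (t<65-3); WM=65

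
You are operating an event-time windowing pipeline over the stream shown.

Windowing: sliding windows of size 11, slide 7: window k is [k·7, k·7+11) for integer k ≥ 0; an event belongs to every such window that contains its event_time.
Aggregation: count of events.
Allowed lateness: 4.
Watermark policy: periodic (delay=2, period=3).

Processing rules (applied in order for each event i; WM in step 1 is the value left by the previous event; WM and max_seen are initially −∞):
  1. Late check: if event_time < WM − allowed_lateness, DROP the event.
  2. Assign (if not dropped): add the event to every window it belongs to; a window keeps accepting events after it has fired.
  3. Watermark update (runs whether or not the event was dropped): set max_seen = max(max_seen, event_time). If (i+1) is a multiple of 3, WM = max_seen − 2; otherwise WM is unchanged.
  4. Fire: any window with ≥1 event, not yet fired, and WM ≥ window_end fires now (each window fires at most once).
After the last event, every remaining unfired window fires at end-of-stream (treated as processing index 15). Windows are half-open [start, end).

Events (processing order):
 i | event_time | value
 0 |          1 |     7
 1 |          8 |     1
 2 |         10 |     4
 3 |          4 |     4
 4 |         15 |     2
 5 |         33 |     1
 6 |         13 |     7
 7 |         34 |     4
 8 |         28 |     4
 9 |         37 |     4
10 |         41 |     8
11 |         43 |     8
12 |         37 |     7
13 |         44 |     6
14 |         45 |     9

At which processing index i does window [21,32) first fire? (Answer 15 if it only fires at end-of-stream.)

i=0 t=1 v=7: → [0,11); WM=−∞
i=1 t=8 v=1: → [7,18),[0,11); WM=−∞
i=2 t=10 v=4: → [7,18),[0,11); WM=8
i=3 t=4 v=4: → [0,11); WM=8
i=4 t=15 v=2: → [14,25),[7,18); WM=8
i=5 t=33 v=1: → [28,39); WM=31; [0,11) fires=4 [7,18) fires=3 [14,25) fires=1
i=6 t=13 v=7: DROP (t<31-4); WM=31
i=7 t=34 v=4: → [28,39); WM=31
i=8 t=28 v=4: → [28,39),[21,32); WM=32; [21,32) fires=1
i=9 t=37 v=4: → [35,46),[28,39); WM=32
i=10 t=41 v=8: → [35,46); WM=32
i=11 t=43 v=8: → [42,53),[35,46); WM=41; [28,39) fires=4
i=12 t=37 v=7: → [35,46),[28,39); WM=41
i=13 t=44 v=6: → [42,53),[35,46); WM=41
i=14 t=45 v=9: → [42,53),[35,46); WM=43

8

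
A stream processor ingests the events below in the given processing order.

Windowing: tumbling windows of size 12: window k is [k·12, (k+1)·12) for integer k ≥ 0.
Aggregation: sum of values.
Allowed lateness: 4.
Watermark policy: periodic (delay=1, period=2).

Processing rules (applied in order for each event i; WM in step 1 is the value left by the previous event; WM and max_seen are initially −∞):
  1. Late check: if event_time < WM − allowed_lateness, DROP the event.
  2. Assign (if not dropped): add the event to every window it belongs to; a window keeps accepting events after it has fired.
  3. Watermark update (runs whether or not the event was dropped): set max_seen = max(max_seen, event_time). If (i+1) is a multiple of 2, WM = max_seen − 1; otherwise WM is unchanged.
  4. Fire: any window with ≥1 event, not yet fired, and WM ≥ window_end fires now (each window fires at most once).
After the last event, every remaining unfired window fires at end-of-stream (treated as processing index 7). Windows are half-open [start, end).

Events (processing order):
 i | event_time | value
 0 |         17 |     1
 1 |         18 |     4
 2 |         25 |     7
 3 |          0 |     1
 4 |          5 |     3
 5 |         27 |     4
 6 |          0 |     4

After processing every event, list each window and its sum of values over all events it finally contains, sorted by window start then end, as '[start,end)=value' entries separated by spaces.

i=0 t=17 v=1: → [12,24); WM=−∞
i=1 t=18 v=4: → [12,24); WM=17
i=2 t=25 v=7: → [24,36); WM=17
i=3 t=0 v=1: DROP (t<17-4); WM=24; [12,24) fires=5
i=4 t=5 v=3: DROP (t<24-4); WM=24
i=5 t=27 v=4: → [24,36); WM=26
i=6 t=0 v=4: DROP (t<26-4); WM=26

[12,24)=5 [24,36)=11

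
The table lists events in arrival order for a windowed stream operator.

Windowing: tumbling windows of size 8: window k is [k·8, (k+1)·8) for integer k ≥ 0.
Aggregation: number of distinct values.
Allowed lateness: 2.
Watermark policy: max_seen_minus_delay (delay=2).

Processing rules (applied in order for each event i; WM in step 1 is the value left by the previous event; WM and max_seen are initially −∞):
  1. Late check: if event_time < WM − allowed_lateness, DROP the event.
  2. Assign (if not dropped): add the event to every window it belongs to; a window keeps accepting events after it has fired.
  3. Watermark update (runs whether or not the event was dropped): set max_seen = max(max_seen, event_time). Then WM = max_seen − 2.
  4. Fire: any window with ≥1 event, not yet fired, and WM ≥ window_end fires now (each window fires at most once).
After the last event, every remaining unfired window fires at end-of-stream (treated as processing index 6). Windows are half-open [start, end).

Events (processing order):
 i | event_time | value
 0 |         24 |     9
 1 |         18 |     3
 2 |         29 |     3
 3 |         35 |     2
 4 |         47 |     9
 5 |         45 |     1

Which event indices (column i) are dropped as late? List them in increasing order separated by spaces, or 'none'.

i=0 t=24 v=9: → [24,32); WM=22
i=1 t=18 v=3: DROP (t<22-2); WM=22
i=2 t=29 v=3: → [24,32); WM=27
i=3 t=35 v=2: → [32,40); WM=33; [24,32) fires=2
i=4 t=47 v=9: → [40,48); WM=45; [32,40) fires=1
i=5 t=45 v=1: → [40,48); WM=45

1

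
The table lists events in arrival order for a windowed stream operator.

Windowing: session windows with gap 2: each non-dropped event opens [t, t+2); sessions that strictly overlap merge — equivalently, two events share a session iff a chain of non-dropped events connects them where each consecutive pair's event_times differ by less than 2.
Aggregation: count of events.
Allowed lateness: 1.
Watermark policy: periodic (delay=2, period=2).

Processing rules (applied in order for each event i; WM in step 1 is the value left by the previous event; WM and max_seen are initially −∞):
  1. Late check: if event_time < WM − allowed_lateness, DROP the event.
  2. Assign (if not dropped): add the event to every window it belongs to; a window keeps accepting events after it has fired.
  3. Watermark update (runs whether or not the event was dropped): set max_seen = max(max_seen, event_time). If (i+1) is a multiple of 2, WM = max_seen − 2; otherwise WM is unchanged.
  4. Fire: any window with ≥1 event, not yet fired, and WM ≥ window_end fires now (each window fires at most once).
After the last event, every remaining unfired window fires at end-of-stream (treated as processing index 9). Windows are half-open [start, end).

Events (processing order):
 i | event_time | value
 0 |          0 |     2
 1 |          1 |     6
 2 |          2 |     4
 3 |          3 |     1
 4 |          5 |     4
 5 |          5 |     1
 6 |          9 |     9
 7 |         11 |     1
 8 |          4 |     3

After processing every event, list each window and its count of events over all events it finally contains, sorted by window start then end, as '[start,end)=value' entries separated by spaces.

[0,5)=4 [5,7)=2 [9,11)=1 [11,13)=1

i=0 t=0 v=2: → [0,2); WM=−∞
i=1 t=1 v=6: → [0,3); WM=-1
i=2 t=2 v=4: → [0,4); WM=-1
i=3 t=3 v=1: → [0,5); WM=1
i=4 t=5 v=4: → [5,7); WM=1
i=5 t=5 v=1: → [5,7); WM=3
i=6 t=9 v=9: → [9,11); WM=3
i=7 t=11 v=1: → [11,13); WM=9
i=8 t=4 v=3: DROP (t<9-1); WM=9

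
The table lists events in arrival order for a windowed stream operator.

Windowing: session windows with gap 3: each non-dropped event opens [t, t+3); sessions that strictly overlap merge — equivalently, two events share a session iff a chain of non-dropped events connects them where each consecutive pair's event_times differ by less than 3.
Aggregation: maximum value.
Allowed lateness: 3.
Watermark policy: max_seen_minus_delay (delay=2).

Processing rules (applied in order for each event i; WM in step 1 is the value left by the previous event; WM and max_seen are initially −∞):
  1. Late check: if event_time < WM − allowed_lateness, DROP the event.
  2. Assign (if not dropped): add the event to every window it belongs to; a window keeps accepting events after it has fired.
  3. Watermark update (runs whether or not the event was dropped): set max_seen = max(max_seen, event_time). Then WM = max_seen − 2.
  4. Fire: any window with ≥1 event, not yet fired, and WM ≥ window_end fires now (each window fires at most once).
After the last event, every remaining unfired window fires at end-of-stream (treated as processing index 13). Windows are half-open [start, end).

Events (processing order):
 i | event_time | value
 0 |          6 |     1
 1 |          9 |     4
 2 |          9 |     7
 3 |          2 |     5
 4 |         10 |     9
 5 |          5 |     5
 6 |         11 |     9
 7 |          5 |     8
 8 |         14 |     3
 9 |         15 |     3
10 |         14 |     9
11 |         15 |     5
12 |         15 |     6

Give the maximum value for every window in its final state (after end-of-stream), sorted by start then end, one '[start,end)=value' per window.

i=0 t=6 v=1: → [6,9); WM=4
i=1 t=9 v=4: → [9,12); WM=7
i=2 t=9 v=7: → [9,12); WM=7
i=3 t=2 v=5: DROP (t<7-3); WM=7
i=4 t=10 v=9: → [9,13); WM=8
i=5 t=5 v=5: → [5,9); WM=8
i=6 t=11 v=9: → [9,14); WM=9
i=7 t=5 v=8: DROP (t<9-3); WM=9
i=8 t=14 v=3: → [14,17); WM=12
i=9 t=15 v=3: → [14,18); WM=13
i=10 t=14 v=9: → [14,18); WM=13
i=11 t=15 v=5: → [14,18); WM=13
i=12 t=15 v=6: → [14,18); WM=13

[5,9)=5 [9,14)=9 [14,18)=9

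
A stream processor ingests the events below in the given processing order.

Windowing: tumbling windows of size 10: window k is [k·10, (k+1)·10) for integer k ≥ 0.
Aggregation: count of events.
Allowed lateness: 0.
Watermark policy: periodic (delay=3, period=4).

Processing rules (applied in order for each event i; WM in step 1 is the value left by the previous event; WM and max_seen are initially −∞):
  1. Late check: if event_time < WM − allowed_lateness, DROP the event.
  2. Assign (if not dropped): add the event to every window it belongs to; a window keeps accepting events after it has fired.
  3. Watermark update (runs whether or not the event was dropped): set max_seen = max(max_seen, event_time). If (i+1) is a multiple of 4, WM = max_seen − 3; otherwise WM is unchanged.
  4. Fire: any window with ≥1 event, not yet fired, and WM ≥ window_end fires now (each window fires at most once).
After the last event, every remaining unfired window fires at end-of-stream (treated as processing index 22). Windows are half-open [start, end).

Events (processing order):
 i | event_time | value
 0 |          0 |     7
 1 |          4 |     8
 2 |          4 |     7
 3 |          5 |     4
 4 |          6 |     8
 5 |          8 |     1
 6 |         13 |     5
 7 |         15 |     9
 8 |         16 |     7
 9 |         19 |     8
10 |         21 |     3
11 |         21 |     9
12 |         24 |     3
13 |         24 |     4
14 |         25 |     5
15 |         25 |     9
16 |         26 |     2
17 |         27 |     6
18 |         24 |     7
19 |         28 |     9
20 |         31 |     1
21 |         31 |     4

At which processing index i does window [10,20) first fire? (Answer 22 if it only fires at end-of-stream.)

15

i=0 t=0 v=7: → [0,10); WM=−∞
i=1 t=4 v=8: → [0,10); WM=−∞
i=2 t=4 v=7: → [0,10); WM=−∞
i=3 t=5 v=4: → [0,10); WM=2
i=4 t=6 v=8: → [0,10); WM=2
i=5 t=8 v=1: → [0,10); WM=2
i=6 t=13 v=5: → [10,20); WM=2
i=7 t=15 v=9: → [10,20); WM=12; [0,10) fires=6
i=8 t=16 v=7: → [10,20); WM=12
i=9 t=19 v=8: → [10,20); WM=12
i=10 t=21 v=3: → [20,30); WM=12
i=11 t=21 v=9: → [20,30); WM=18
i=12 t=24 v=3: → [20,30); WM=18
i=13 t=24 v=4: → [20,30); WM=18
i=14 t=25 v=5: → [20,30); WM=18
i=15 t=25 v=9: → [20,30); WM=22; [10,20) fires=4
i=16 t=26 v=2: → [20,30); WM=22
i=17 t=27 v=6: → [20,30); WM=22
i=18 t=24 v=7: → [20,30); WM=22
i=19 t=28 v=9: → [20,30); WM=25
i=20 t=31 v=1: → [30,40); WM=25
i=21 t=31 v=4: → [30,40); WM=25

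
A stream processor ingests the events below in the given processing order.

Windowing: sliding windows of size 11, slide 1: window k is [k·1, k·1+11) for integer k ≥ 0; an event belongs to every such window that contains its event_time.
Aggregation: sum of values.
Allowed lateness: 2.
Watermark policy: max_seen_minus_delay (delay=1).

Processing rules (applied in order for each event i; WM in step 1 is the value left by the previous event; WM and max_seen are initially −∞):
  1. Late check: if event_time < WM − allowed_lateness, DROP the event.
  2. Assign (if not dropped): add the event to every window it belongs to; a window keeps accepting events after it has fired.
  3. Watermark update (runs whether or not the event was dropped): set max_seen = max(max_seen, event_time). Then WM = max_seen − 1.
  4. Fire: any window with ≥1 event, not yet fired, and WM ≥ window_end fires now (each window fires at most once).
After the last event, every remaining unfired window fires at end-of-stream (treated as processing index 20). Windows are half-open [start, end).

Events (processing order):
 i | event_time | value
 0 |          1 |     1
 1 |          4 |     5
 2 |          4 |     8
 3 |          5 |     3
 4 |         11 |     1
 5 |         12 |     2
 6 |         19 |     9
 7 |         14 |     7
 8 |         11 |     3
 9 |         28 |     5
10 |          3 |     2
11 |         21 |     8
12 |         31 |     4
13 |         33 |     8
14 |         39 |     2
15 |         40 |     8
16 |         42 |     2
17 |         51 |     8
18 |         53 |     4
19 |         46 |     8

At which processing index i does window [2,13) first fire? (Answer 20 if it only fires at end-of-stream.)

i=0 t=1 v=1: → [1,12),[0,11); WM=0
i=1 t=4 v=5: → [4,15),[3,14),[2,13),[1,12),[0,11); WM=3
i=2 t=4 v=8: → [4,15),[3,14),[2,13),[1,12),[0,11); WM=3
i=3 t=5 v=3: → [5,16),[4,15),[3,14),[2,13),[1,12),[0,11); WM=4
i=4 t=11 v=1: → [11,22),[10,21),[9,20),[8,19),[7,18),[6,17),[5,16),[4,15),[3,14),[2,13),[1,12); WM=10
i=5 t=12 v=2: → [12,23),[11,22),[10,21),[9,20),[8,19),[7,18),[6,17),[5,16),[4,15),[3,14),[2,13); WM=11; [0,11) fires=17
i=6 t=19 v=9: → [19,30),[18,29),[17,28),[16,27),[15,26),[14,25),[13,24),[12,23),[11,22),[10,21),[9,20); WM=18; [1,12) fires=18 [2,13) fires=19 [3,14) fires=19 [4,15) fires=19 [5,16) fires=6 [6,17) fires=3 [7,18) fires=3
i=7 t=14 v=7: DROP (t<18-2); WM=18
i=8 t=11 v=3: DROP (t<18-2); WM=18
i=9 t=28 v=5: → [28,39),[27,38),[26,37),[25,36),[24,35),[23,34),[22,33),[21,32),[20,31),[19,30),[18,29); WM=27; [8,19) fires=3 [9,20) fires=12 [10,21) fires=12 [11,22) fires=12 [12,23) fires=11 [13,24) fires=9 [14,25) fires=9 [15,26) fires=9 [16,27) fires=9
i=10 t=3 v=2: DROP (t<27-2); WM=27
i=11 t=21 v=8: DROP (t<27-2); WM=27
i=12 t=31 v=4: → [31,42),[30,41),[29,40),[28,39),[27,38),[26,37),[25,36),[24,35),[23,34),[22,33),[21,32); WM=30; [17,28) fires=9 [18,29) fires=14 [19,30) fires=14
i=13 t=33 v=8: → [33,44),[32,43),[31,42),[30,41),[29,40),[28,39),[27,38),[26,37),[25,36),[24,35),[23,34); WM=32; [20,31) fires=5 [21,32) fires=9
i=14 t=39 v=2: → [39,50),[38,49),[37,48),[36,47),[35,46),[34,45),[33,44),[32,43),[31,42),[30,41),[29,40); WM=38; [22,33) fires=9 [23,34) fires=17 [24,35) fires=17 [25,36) fires=17 [26,37) fires=17 [27,38) fires=17
i=15 t=40 v=8: → [40,51),[39,50),[38,49),[37,48),[36,47),[35,46),[34,45),[33,44),[32,43),[31,42),[30,41); WM=39; [28,39) fires=17
i=16 t=42 v=2: → [42,53),[41,52),[40,51),[39,50),[38,49),[37,48),[36,47),[35,46),[34,45),[33,44),[32,43); WM=41; [29,40) fires=14 [30,41) fires=22
i=17 t=51 v=8: → [51,62),[50,61),[49,60),[48,59),[47,58),[46,57),[45,56),[44,55),[43,54),[42,53),[41,52); WM=50; [31,42) fires=22 [32,43) fires=20 [33,44) fires=20 [34,45) fires=12 [35,46) fires=12 [36,47) fires=12 [37,48) fires=12 [38,49) fires=12 [39,50) fires=12
i=18 t=53 v=4: → [53,64),[52,63),[51,62),[50,61),[49,60),[48,59),[47,58),[46,57),[45,56),[44,55),[43,54); WM=52; [40,51) fires=10 [41,52) fires=10
i=19 t=46 v=8: DROP (t<52-2); WM=52

6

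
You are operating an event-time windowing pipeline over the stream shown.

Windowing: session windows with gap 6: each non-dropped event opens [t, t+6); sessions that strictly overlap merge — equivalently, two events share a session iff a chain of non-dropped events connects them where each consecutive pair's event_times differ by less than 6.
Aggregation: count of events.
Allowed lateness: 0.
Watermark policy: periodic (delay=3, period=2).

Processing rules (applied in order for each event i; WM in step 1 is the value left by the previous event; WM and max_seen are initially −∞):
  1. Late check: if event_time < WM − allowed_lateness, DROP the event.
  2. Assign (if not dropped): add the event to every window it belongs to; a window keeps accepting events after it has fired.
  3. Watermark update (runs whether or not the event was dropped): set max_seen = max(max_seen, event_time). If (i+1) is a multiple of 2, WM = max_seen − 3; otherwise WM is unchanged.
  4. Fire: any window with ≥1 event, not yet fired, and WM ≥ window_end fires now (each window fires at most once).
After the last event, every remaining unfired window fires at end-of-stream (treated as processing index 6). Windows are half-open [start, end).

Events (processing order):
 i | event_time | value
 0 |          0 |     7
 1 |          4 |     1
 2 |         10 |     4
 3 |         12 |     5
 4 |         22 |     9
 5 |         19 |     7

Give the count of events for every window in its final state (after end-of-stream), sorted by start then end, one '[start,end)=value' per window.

i=0 t=0 v=7: → [0,6); WM=−∞
i=1 t=4 v=1: → [0,10); WM=1
i=2 t=10 v=4: → [10,16); WM=1
i=3 t=12 v=5: → [10,18); WM=9
i=4 t=22 v=9: → [22,28); WM=9
i=5 t=19 v=7: → [19,28); WM=19

[0,10)=2 [10,18)=2 [19,28)=2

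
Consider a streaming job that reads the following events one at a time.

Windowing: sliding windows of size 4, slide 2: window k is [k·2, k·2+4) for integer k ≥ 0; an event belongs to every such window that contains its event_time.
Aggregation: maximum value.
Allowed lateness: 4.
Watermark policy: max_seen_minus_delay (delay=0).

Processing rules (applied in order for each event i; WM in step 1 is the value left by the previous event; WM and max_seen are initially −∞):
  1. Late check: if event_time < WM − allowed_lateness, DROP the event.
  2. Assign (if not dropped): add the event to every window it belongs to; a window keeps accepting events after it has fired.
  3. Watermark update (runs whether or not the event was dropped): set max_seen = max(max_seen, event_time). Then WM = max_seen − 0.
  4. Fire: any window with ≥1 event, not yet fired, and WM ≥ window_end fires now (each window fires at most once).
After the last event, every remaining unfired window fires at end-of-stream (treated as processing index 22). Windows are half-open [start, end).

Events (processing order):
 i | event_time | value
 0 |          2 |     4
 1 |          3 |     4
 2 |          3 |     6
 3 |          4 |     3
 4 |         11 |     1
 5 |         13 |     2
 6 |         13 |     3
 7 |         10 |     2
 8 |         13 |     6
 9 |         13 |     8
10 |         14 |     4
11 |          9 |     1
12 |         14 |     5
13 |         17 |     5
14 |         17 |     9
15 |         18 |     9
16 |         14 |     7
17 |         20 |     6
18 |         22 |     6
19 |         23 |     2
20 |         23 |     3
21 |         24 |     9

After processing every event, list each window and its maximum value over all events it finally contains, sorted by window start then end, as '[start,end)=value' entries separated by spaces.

i=0 t=2 v=4: → [2,6),[0,4); WM=2
i=1 t=3 v=4: → [2,6),[0,4); WM=3
i=2 t=3 v=6: → [2,6),[0,4); WM=3
i=3 t=4 v=3: → [4,8),[2,6); WM=4; [0,4) fires=6
i=4 t=11 v=1: → [10,14),[8,12); WM=11; [2,6) fires=6 [4,8) fires=3
i=5 t=13 v=2: → [12,16),[10,14); WM=13; [8,12) fires=1
i=6 t=13 v=3: → [12,16),[10,14); WM=13
i=7 t=10 v=2: → [10,14),[8,12); WM=13
i=8 t=13 v=6: → [12,16),[10,14); WM=13
i=9 t=13 v=8: → [12,16),[10,14); WM=13
i=10 t=14 v=4: → [14,18),[12,16); WM=14; [10,14) fires=8
i=11 t=9 v=1: DROP (t<14-4); WM=14
i=12 t=14 v=5: → [14,18),[12,16); WM=14
i=13 t=17 v=5: → [16,20),[14,18); WM=17; [12,16) fires=8
i=14 t=17 v=9: → [16,20),[14,18); WM=17
i=15 t=18 v=9: → [18,22),[16,20); WM=18; [14,18) fires=9
i=16 t=14 v=7: → [14,18),[12,16); WM=18
i=17 t=20 v=6: → [20,24),[18,22); WM=20; [16,20) fires=9
i=18 t=22 v=6: → [22,26),[20,24); WM=22; [18,22) fires=9
i=19 t=23 v=2: → [22,26),[20,24); WM=23
i=20 t=23 v=3: → [22,26),[20,24); WM=23
i=21 t=24 v=9: → [24,28),[22,26); WM=24; [20,24) fires=6

[0,4)=6 [2,6)=6 [4,8)=3 [8,12)=2 [10,14)=8 [12,16)=8 [14,18)=9 [16,20)=9 [18,22)=9 [20,24)=6 [22,26)=9 [24,28)=9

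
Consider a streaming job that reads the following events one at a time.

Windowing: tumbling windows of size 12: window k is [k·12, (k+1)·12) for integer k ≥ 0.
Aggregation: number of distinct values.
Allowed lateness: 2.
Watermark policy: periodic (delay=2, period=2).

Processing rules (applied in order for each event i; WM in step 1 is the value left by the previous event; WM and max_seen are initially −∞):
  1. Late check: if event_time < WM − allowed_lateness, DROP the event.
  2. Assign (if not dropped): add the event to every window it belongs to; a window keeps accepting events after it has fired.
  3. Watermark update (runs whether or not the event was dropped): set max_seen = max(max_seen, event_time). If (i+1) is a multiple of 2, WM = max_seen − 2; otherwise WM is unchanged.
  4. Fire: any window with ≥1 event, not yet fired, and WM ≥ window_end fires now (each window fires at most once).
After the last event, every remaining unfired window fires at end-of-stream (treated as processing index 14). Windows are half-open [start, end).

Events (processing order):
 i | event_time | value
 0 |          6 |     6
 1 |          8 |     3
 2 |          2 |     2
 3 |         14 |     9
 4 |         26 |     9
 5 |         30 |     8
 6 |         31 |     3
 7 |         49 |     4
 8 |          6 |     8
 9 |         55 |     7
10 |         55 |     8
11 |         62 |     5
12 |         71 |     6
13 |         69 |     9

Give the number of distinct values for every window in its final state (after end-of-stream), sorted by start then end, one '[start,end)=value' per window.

i=0 t=6 v=6: → [0,12); WM=−∞
i=1 t=8 v=3: → [0,12); WM=6
i=2 t=2 v=2: DROP (t<6-2); WM=6
i=3 t=14 v=9: → [12,24); WM=12; [0,12) fires=2
i=4 t=26 v=9: → [24,36); WM=12
i=5 t=30 v=8: → [24,36); WM=28; [12,24) fires=1
i=6 t=31 v=3: → [24,36); WM=28
i=7 t=49 v=4: → [48,60); WM=47; [24,36) fires=3
i=8 t=6 v=8: DROP (t<47-2); WM=47
i=9 t=55 v=7: → [48,60); WM=53
i=10 t=55 v=8: → [48,60); WM=53
i=11 t=62 v=5: → [60,72); WM=60; [48,60) fires=3
i=12 t=71 v=6: → [60,72); WM=60
i=13 t=69 v=9: → [60,72); WM=69

[0,12)=2 [12,24)=1 [24,36)=3 [48,60)=3 [60,72)=3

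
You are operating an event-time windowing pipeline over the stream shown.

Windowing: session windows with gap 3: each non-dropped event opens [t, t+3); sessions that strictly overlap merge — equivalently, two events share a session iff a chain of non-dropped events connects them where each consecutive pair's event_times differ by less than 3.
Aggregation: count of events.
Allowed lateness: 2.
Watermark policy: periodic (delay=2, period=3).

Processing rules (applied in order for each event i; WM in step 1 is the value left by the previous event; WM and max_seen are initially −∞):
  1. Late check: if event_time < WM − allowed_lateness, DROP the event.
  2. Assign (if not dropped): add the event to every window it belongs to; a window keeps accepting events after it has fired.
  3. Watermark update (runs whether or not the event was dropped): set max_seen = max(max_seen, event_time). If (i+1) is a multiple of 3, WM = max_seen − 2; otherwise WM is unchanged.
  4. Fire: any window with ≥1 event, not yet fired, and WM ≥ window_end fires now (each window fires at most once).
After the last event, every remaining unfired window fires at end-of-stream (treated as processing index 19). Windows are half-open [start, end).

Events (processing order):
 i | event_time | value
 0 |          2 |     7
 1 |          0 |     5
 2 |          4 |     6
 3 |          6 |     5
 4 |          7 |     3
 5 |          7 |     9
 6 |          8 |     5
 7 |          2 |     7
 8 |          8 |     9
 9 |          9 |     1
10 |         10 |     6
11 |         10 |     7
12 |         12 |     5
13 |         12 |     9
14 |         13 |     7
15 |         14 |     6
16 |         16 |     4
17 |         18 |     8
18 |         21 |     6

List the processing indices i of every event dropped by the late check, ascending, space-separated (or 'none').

7

i=0 t=2 v=7: → [2,5); WM=−∞
i=1 t=0 v=5: → [0,5); WM=−∞
i=2 t=4 v=6: → [0,7); WM=2
i=3 t=6 v=5: → [0,9); WM=2
i=4 t=7 v=3: → [0,10); WM=2
i=5 t=7 v=9: → [0,10); WM=5
i=6 t=8 v=5: → [0,11); WM=5
i=7 t=2 v=7: DROP (t<5-2); WM=5
i=8 t=8 v=9: → [0,11); WM=6
i=9 t=9 v=1: → [0,12); WM=6
i=10 t=10 v=6: → [0,13); WM=6
i=11 t=10 v=7: → [0,13); WM=8
i=12 t=12 v=5: → [0,15); WM=8
i=13 t=12 v=9: → [0,15); WM=8
i=14 t=13 v=7: → [0,16); WM=11
i=15 t=14 v=6: → [0,17); WM=11
i=16 t=16 v=4: → [0,19); WM=11
i=17 t=18 v=8: → [0,21); WM=16
i=18 t=21 v=6: → [21,24); WM=16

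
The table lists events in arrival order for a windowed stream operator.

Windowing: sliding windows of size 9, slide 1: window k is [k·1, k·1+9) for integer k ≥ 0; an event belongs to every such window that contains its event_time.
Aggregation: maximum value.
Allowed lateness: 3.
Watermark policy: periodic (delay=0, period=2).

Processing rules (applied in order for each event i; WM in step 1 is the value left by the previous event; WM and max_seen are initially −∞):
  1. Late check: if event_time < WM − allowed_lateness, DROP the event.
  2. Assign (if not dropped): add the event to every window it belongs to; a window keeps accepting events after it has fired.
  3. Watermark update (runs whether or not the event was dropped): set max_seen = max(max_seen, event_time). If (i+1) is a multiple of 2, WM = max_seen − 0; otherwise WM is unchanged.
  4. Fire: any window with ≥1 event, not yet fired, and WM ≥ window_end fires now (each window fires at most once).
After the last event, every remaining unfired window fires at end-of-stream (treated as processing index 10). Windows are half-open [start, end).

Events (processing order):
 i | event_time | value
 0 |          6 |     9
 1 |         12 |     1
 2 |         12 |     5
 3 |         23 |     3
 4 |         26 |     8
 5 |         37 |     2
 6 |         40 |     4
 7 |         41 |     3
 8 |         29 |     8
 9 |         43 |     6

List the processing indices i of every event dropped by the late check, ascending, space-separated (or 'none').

8

i=0 t=6 v=9: → [6,15),[5,14),[4,13),[3,12),[2,11),[1,10),[0,9); WM=−∞
i=1 t=12 v=1: → [12,21),[11,20),[10,19),[9,18),[8,17),[7,16),[6,15),[5,14),[4,13); WM=12; [0,9) fires=9 [1,10) fires=9 [2,11) fires=9 [3,12) fires=9
i=2 t=12 v=5: → [12,21),[11,20),[10,19),[9,18),[8,17),[7,16),[6,15),[5,14),[4,13); WM=12
i=3 t=23 v=3: → [23,32),[22,31),[21,30),[20,29),[19,28),[18,27),[17,26),[16,25),[15,24); WM=23; [4,13) fires=9 [5,14) fires=9 [6,15) fires=9 [7,16) fires=5 [8,17) fires=5 [9,18) fires=5 [10,19) fires=5 [11,20) fires=5 [12,21) fires=5
i=4 t=26 v=8: → [26,35),[25,34),[24,33),[23,32),[22,31),[21,30),[20,29),[19,28),[18,27); WM=23
i=5 t=37 v=2: → [37,46),[36,45),[35,44),[34,43),[33,42),[32,41),[31,40),[30,39),[29,38); WM=37; [15,24) fires=3 [16,25) fires=3 [17,26) fires=3 [18,27) fires=8 [19,28) fires=8 [20,29) fires=8 [21,30) fires=8 [22,31) fires=8 [23,32) fires=8 [24,33) fires=8 [25,34) fires=8 [26,35) fires=8
i=6 t=40 v=4: → [40,49),[39,48),[38,47),[37,46),[36,45),[35,44),[34,43),[33,42),[32,41); WM=37
i=7 t=41 v=3: → [41,50),[40,49),[39,48),[38,47),[37,46),[36,45),[35,44),[34,43),[33,42); WM=41; [29,38) fires=2 [30,39) fires=2 [31,40) fires=2 [32,41) fires=4
i=8 t=29 v=8: DROP (t<41-3); WM=41
i=9 t=43 v=6: → [43,52),[42,51),[41,50),[40,49),[39,48),[38,47),[37,46),[36,45),[35,44); WM=43; [33,42) fires=4 [34,43) fires=4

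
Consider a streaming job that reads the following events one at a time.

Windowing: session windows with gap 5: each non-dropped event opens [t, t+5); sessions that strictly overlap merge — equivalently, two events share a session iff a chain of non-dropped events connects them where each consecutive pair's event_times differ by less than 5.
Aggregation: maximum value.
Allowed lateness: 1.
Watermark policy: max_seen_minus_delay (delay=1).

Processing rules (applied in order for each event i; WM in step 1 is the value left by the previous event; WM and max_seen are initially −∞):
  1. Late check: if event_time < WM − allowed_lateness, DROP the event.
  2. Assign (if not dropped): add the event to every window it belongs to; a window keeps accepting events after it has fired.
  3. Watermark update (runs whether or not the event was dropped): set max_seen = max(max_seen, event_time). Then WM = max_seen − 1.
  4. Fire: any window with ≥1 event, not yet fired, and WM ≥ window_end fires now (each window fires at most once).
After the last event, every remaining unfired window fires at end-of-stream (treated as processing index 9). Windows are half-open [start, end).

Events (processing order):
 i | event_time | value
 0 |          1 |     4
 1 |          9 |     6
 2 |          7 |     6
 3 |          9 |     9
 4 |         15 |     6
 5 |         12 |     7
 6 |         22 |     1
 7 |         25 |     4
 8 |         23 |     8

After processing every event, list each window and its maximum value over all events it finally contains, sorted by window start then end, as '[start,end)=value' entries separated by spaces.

[1,6)=4 [7,14)=9 [15,20)=6 [22,30)=8

i=0 t=1 v=4: → [1,6); WM=0
i=1 t=9 v=6: → [9,14); WM=8
i=2 t=7 v=6: → [7,14); WM=8
i=3 t=9 v=9: → [7,14); WM=8
i=4 t=15 v=6: → [15,20); WM=14
i=5 t=12 v=7: DROP (t<14-1); WM=14
i=6 t=22 v=1: → [22,27); WM=21
i=7 t=25 v=4: → [22,30); WM=24
i=8 t=23 v=8: → [22,30); WM=24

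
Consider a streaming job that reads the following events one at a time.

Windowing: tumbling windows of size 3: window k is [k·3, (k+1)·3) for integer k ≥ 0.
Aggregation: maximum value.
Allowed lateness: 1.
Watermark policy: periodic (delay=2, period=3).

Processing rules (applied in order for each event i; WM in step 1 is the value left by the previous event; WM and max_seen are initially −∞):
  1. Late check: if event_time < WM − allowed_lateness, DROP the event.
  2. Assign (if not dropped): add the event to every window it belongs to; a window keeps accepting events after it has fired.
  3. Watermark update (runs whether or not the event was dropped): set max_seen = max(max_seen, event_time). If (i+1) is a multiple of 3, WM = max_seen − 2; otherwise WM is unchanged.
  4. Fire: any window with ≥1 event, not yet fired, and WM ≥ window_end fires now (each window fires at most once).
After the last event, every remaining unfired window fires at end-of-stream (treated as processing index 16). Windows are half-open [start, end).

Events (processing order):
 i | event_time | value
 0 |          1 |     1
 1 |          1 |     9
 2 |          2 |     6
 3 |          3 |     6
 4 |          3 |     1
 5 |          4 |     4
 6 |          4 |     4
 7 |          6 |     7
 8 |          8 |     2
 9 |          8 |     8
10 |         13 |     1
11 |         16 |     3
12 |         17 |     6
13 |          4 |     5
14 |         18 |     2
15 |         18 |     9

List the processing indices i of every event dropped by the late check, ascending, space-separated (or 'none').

13

i=0 t=1 v=1: → [0,3); WM=−∞
i=1 t=1 v=9: → [0,3); WM=−∞
i=2 t=2 v=6: → [0,3); WM=0
i=3 t=3 v=6: → [3,6); WM=0
i=4 t=3 v=1: → [3,6); WM=0
i=5 t=4 v=4: → [3,6); WM=2
i=6 t=4 v=4: → [3,6); WM=2
i=7 t=6 v=7: → [6,9); WM=2
i=8 t=8 v=2: → [6,9); WM=6; [0,3) fires=9 [3,6) fires=6
i=9 t=8 v=8: → [6,9); WM=6
i=10 t=13 v=1: → [12,15); WM=6
i=11 t=16 v=3: → [15,18); WM=14; [6,9) fires=8
i=12 t=17 v=6: → [15,18); WM=14
i=13 t=4 v=5: DROP (t<14-1); WM=14
i=14 t=18 v=2: → [18,21); WM=16; [12,15) fires=1
i=15 t=18 v=9: → [18,21); WM=16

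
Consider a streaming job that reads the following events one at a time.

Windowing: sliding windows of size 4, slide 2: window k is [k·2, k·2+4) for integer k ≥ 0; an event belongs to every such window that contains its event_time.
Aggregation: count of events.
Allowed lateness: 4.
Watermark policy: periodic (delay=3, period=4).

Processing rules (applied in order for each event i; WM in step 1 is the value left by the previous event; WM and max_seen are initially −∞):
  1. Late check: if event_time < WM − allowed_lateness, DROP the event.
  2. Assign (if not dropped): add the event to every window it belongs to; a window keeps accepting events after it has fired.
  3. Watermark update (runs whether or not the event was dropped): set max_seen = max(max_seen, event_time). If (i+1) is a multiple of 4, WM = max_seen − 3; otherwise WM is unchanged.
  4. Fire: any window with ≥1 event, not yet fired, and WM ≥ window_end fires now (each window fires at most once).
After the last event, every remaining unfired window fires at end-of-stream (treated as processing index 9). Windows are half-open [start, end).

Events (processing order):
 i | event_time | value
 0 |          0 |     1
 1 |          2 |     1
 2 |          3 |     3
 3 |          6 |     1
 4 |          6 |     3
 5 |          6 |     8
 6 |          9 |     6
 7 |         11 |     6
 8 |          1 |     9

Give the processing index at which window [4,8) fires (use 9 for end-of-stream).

i=0 t=0 v=1: → [0,4); WM=−∞
i=1 t=2 v=1: → [2,6),[0,4); WM=−∞
i=2 t=3 v=3: → [2,6),[0,4); WM=−∞
i=3 t=6 v=1: → [6,10),[4,8); WM=3
i=4 t=6 v=3: → [6,10),[4,8); WM=3
i=5 t=6 v=8: → [6,10),[4,8); WM=3
i=6 t=9 v=6: → [8,12),[6,10); WM=3
i=7 t=11 v=6: → [10,14),[8,12); WM=8; [0,4) fires=3 [2,6) fires=2 [4,8) fires=3
i=8 t=1 v=9: DROP (t<8-4); WM=8

7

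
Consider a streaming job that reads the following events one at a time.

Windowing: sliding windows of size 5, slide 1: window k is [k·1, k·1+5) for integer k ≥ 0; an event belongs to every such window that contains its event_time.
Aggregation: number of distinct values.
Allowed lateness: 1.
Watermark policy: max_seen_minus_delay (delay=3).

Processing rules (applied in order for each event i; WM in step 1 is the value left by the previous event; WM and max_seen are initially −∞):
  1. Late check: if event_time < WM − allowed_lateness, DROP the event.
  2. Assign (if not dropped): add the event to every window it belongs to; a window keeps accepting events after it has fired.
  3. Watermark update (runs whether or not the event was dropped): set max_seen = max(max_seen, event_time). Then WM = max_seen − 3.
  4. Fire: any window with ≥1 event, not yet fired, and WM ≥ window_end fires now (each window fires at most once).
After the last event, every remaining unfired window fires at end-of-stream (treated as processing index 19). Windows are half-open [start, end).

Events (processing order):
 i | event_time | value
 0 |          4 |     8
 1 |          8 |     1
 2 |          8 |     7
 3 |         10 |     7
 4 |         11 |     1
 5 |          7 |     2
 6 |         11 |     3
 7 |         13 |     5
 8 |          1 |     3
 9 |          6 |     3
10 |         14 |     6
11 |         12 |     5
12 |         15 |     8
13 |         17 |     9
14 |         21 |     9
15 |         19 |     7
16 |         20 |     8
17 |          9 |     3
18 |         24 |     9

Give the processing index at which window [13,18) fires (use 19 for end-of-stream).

i=0 t=4 v=8: → [4,9),[3,8),[2,7),[1,6),[0,5); WM=1
i=1 t=8 v=1: → [8,13),[7,12),[6,11),[5,10),[4,9); WM=5; [0,5) fires=1
i=2 t=8 v=7: → [8,13),[7,12),[6,11),[5,10),[4,9); WM=5
i=3 t=10 v=7: → [10,15),[9,14),[8,13),[7,12),[6,11); WM=7; [1,6) fires=1 [2,7) fires=1
i=4 t=11 v=1: → [11,16),[10,15),[9,14),[8,13),[7,12); WM=8; [3,8) fires=1
i=5 t=7 v=2: → [7,12),[6,11),[5,10),[4,9),[3,8); WM=8
i=6 t=11 v=3: → [11,16),[10,15),[9,14),[8,13),[7,12); WM=8
i=7 t=13 v=5: → [13,18),[12,17),[11,16),[10,15),[9,14); WM=10; [4,9) fires=4 [5,10) fires=3
i=8 t=1 v=3: DROP (t<10-1); WM=10
i=9 t=6 v=3: DROP (t<10-1); WM=10
i=10 t=14 v=6: → [14,19),[13,18),[12,17),[11,16),[10,15); WM=11; [6,11) fires=3
i=11 t=12 v=5: → [12,17),[11,16),[10,15),[9,14),[8,13); WM=11
i=12 t=15 v=8: → [15,20),[14,19),[13,18),[12,17),[11,16); WM=12; [7,12) fires=4
i=13 t=17 v=9: → [17,22),[16,21),[15,20),[14,19),[13,18); WM=14; [8,13) fires=4 [9,14) fires=4
i=14 t=21 v=9: → [21,26),[20,25),[19,24),[18,23),[17,22); WM=18; [10,15) fires=5 [11,16) fires=5 [12,17) fires=3 [13,18) fires=4
i=15 t=19 v=7: → [19,24),[18,23),[17,22),[16,21),[15,20); WM=18
i=16 t=20 v=8: → [20,25),[19,24),[18,23),[17,22),[16,21); WM=18
i=17 t=9 v=3: DROP (t<18-1); WM=18
i=18 t=24 v=9: → [24,29),[23,28),[22,27),[21,26),[20,25); WM=21; [14,19) fires=3 [15,20) fires=3 [16,21) fires=3

14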